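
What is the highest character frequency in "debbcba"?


Input: debbcba
Character counts:
  'a': 1
  'b': 3
  'c': 1
  'd': 1
  'e': 1
Maximum frequency: 3

3


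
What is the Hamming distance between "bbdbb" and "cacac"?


Comparing "bbdbb" and "cacac" position by position:
  Position 0: 'b' vs 'c' => differ
  Position 1: 'b' vs 'a' => differ
  Position 2: 'd' vs 'c' => differ
  Position 3: 'b' vs 'a' => differ
  Position 4: 'b' vs 'c' => differ
Total differences (Hamming distance): 5

5


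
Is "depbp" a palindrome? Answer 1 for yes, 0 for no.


Input: depbp
Reversed: pbped
  Compare pos 0 ('d') with pos 4 ('p'): MISMATCH
  Compare pos 1 ('e') with pos 3 ('b'): MISMATCH
Result: not a palindrome

0


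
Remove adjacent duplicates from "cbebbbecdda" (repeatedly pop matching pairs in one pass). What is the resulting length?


Input: cbebbbecdda
Stack-based adjacent duplicate removal:
  Read 'c': push. Stack: c
  Read 'b': push. Stack: cb
  Read 'e': push. Stack: cbe
  Read 'b': push. Stack: cbeb
  Read 'b': matches stack top 'b' => pop. Stack: cbe
  Read 'b': push. Stack: cbeb
  Read 'e': push. Stack: cbebe
  Read 'c': push. Stack: cbebec
  Read 'd': push. Stack: cbebecd
  Read 'd': matches stack top 'd' => pop. Stack: cbebec
  Read 'a': push. Stack: cbebeca
Final stack: "cbebeca" (length 7)

7


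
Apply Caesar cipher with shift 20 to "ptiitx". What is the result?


Caesar cipher: shift "ptiitx" by 20
  'p' (pos 15) + 20 = pos 9 = 'j'
  't' (pos 19) + 20 = pos 13 = 'n'
  'i' (pos 8) + 20 = pos 2 = 'c'
  'i' (pos 8) + 20 = pos 2 = 'c'
  't' (pos 19) + 20 = pos 13 = 'n'
  'x' (pos 23) + 20 = pos 17 = 'r'
Result: jnccnr

jnccnr


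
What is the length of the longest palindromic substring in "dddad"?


Input: "dddad"
Checking substrings for palindromes:
  [0:3] "ddd" (len 3) => palindrome
  [2:5] "dad" (len 3) => palindrome
  [0:2] "dd" (len 2) => palindrome
  [1:3] "dd" (len 2) => palindrome
Longest palindromic substring: "ddd" with length 3

3


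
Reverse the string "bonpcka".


Input: bonpcka
Reading characters right to left:
  Position 6: 'a'
  Position 5: 'k'
  Position 4: 'c'
  Position 3: 'p'
  Position 2: 'n'
  Position 1: 'o'
  Position 0: 'b'
Reversed: akcpnob

akcpnob


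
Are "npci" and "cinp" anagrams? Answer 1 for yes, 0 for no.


Strings: "npci", "cinp"
Sorted first:  cinp
Sorted second: cinp
Sorted forms match => anagrams

1


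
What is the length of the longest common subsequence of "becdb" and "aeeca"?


LCS of "becdb" and "aeeca"
DP table:
           a    e    e    c    a
      0    0    0    0    0    0
  b   0    0    0    0    0    0
  e   0    0    1    1    1    1
  c   0    0    1    1    2    2
  d   0    0    1    1    2    2
  b   0    0    1    1    2    2
LCS length = dp[5][5] = 2

2


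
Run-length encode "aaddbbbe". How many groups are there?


Input: aaddbbbe
Scanning for consecutive runs:
  Group 1: 'a' x 2 (positions 0-1)
  Group 2: 'd' x 2 (positions 2-3)
  Group 3: 'b' x 3 (positions 4-6)
  Group 4: 'e' x 1 (positions 7-7)
Total groups: 4

4


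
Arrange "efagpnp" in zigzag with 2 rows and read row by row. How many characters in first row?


Zigzag "efagpnp" into 2 rows:
Placing characters:
  'e' => row 0
  'f' => row 1
  'a' => row 0
  'g' => row 1
  'p' => row 0
  'n' => row 1
  'p' => row 0
Rows:
  Row 0: "eapp"
  Row 1: "fgn"
First row length: 4

4


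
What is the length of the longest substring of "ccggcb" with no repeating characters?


Input: "ccggcb"
Sliding window (track last position of each char):
  Position 0 ('c'): window [0,0] length 1 -- new best
  Position 1 ('c'): repeat (last at 0), move window start to 1
  Position 1 ('c'): window [1,1] length 1
  Position 2 ('g'): window [1,2] length 2 -- new best
  Position 3 ('g'): repeat (last at 2), move window start to 3
  Position 3 ('g'): window [3,3] length 1
  Position 4 ('c'): window [3,4] length 2
  Position 5 ('b'): window [3,5] length 3 -- new best
Longest substring with no repeats: "gcb" with length 3

3


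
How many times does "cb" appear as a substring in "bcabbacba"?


Searching for "cb" in "bcabbacba"
Scanning each position:
  Position 0: "bc" => no
  Position 1: "ca" => no
  Position 2: "ab" => no
  Position 3: "bb" => no
  Position 4: "ba" => no
  Position 5: "ac" => no
  Position 6: "cb" => MATCH
  Position 7: "ba" => no
Total occurrences: 1

1


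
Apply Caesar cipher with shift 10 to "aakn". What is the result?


Caesar cipher: shift "aakn" by 10
  'a' (pos 0) + 10 = pos 10 = 'k'
  'a' (pos 0) + 10 = pos 10 = 'k'
  'k' (pos 10) + 10 = pos 20 = 'u'
  'n' (pos 13) + 10 = pos 23 = 'x'
Result: kkux

kkux


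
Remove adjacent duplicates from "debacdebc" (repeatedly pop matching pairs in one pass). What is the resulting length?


Input: debacdebc
Stack-based adjacent duplicate removal:
  Read 'd': push. Stack: d
  Read 'e': push. Stack: de
  Read 'b': push. Stack: deb
  Read 'a': push. Stack: deba
  Read 'c': push. Stack: debac
  Read 'd': push. Stack: debacd
  Read 'e': push. Stack: debacde
  Read 'b': push. Stack: debacdeb
  Read 'c': push. Stack: debacdebc
Final stack: "debacdebc" (length 9)

9


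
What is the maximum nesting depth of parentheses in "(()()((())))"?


Input: "(()()((())))"
Tracking depth:
  Position 0 '(': depth becomes 1
  Position 1 '(': depth becomes 2
  Position 2 ')': depth becomes 1
  Position 3 '(': depth becomes 2
  Position 4 ')': depth becomes 1
  Position 5 '(': depth becomes 2
  Position 6 '(': depth becomes 3
  Position 7 '(': depth becomes 4
  Position 8 ')': depth becomes 3
  Position 9 ')': depth becomes 2
  Position 10 ')': depth becomes 1
  Position 11 ')': depth becomes 0
Maximum depth reached: 4

4


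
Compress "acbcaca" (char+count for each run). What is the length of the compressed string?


Input: acbcaca
Runs:
  'a' x 1 => "a1"
  'c' x 1 => "c1"
  'b' x 1 => "b1"
  'c' x 1 => "c1"
  'a' x 1 => "a1"
  'c' x 1 => "c1"
  'a' x 1 => "a1"
Compressed: "a1c1b1c1a1c1a1"
Compressed length: 14

14


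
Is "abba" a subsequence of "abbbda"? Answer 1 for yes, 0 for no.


Check if "abba" is a subsequence of "abbbda"
Greedy scan:
  Position 0 ('a'): matches sub[0] = 'a'
  Position 1 ('b'): matches sub[1] = 'b'
  Position 2 ('b'): matches sub[2] = 'b'
  Position 3 ('b'): no match needed
  Position 4 ('d'): no match needed
  Position 5 ('a'): matches sub[3] = 'a'
All 4 characters matched => is a subsequence

1


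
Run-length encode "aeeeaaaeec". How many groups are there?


Input: aeeeaaaeec
Scanning for consecutive runs:
  Group 1: 'a' x 1 (positions 0-0)
  Group 2: 'e' x 3 (positions 1-3)
  Group 3: 'a' x 3 (positions 4-6)
  Group 4: 'e' x 2 (positions 7-8)
  Group 5: 'c' x 1 (positions 9-9)
Total groups: 5

5


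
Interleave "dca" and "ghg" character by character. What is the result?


Interleaving "dca" and "ghg":
  Position 0: 'd' from first, 'g' from second => "dg"
  Position 1: 'c' from first, 'h' from second => "ch"
  Position 2: 'a' from first, 'g' from second => "ag"
Result: dgchag

dgchag


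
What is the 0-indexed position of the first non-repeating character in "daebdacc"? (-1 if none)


Input: daebdacc
Character frequencies:
  'a': 2
  'b': 1
  'c': 2
  'd': 2
  'e': 1
Scanning left to right for freq == 1:
  Position 0 ('d'): freq=2, skip
  Position 1 ('a'): freq=2, skip
  Position 2 ('e'): unique! => answer = 2

2


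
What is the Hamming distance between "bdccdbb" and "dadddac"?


Comparing "bdccdbb" and "dadddac" position by position:
  Position 0: 'b' vs 'd' => differ
  Position 1: 'd' vs 'a' => differ
  Position 2: 'c' vs 'd' => differ
  Position 3: 'c' vs 'd' => differ
  Position 4: 'd' vs 'd' => same
  Position 5: 'b' vs 'a' => differ
  Position 6: 'b' vs 'c' => differ
Total differences (Hamming distance): 6

6


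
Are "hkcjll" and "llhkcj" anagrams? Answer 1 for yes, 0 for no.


Strings: "hkcjll", "llhkcj"
Sorted first:  chjkll
Sorted second: chjkll
Sorted forms match => anagrams

1


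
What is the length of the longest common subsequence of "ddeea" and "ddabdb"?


LCS of "ddeea" and "ddabdb"
DP table:
           d    d    a    b    d    b
      0    0    0    0    0    0    0
  d   0    1    1    1    1    1    1
  d   0    1    2    2    2    2    2
  e   0    1    2    2    2    2    2
  e   0    1    2    2    2    2    2
  a   0    1    2    3    3    3    3
LCS length = dp[5][6] = 3

3


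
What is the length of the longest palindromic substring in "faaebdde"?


Input: "faaebdde"
Checking substrings for palindromes:
  [1:3] "aa" (len 2) => palindrome
  [5:7] "dd" (len 2) => palindrome
Longest palindromic substring: "aa" with length 2

2


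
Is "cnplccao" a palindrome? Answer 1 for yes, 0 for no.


Input: cnplccao
Reversed: oacclpnc
  Compare pos 0 ('c') with pos 7 ('o'): MISMATCH
  Compare pos 1 ('n') with pos 6 ('a'): MISMATCH
  Compare pos 2 ('p') with pos 5 ('c'): MISMATCH
  Compare pos 3 ('l') with pos 4 ('c'): MISMATCH
Result: not a palindrome

0


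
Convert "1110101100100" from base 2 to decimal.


Input: "1110101100100" in base 2
Positional expansion:
  Digit '1' (value 1) x 2^12 = 4096
  Digit '1' (value 1) x 2^11 = 2048
  Digit '1' (value 1) x 2^10 = 1024
  Digit '0' (value 0) x 2^9 = 0
  Digit '1' (value 1) x 2^8 = 256
  Digit '0' (value 0) x 2^7 = 0
  Digit '1' (value 1) x 2^6 = 64
  Digit '1' (value 1) x 2^5 = 32
  Digit '0' (value 0) x 2^4 = 0
  Digit '0' (value 0) x 2^3 = 0
  Digit '1' (value 1) x 2^2 = 4
  Digit '0' (value 0) x 2^1 = 0
  Digit '0' (value 0) x 2^0 = 0
Sum = 7524

7524


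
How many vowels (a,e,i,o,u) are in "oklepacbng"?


Input: oklepacbng
Checking each character:
  'o' at position 0: vowel (running total: 1)
  'k' at position 1: consonant
  'l' at position 2: consonant
  'e' at position 3: vowel (running total: 2)
  'p' at position 4: consonant
  'a' at position 5: vowel (running total: 3)
  'c' at position 6: consonant
  'b' at position 7: consonant
  'n' at position 8: consonant
  'g' at position 9: consonant
Total vowels: 3

3


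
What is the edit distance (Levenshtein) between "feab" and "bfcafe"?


Computing edit distance: "feab" -> "bfcafe"
DP table:
           b    f    c    a    f    e
      0    1    2    3    4    5    6
  f   1    1    1    2    3    4    5
  e   2    2    2    2    3    4    4
  a   3    3    3    3    2    3    4
  b   4    3    4    4    3    3    4
Edit distance = dp[4][6] = 4

4


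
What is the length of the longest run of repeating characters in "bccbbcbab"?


Input: "bccbbcbab"
Scanning for longest run:
  Position 1 ('c'): new char, reset run to 1
  Position 2 ('c'): continues run of 'c', length=2
  Position 3 ('b'): new char, reset run to 1
  Position 4 ('b'): continues run of 'b', length=2
  Position 5 ('c'): new char, reset run to 1
  Position 6 ('b'): new char, reset run to 1
  Position 7 ('a'): new char, reset run to 1
  Position 8 ('b'): new char, reset run to 1
Longest run: 'c' with length 2

2


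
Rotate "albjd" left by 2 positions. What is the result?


Input: "albjd", rotate left by 2
First 2 characters: "al"
Remaining characters: "bjd"
Concatenate remaining + first: "bjd" + "al" = "bjdal"

bjdal


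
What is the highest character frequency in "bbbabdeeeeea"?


Input: bbbabdeeeeea
Character counts:
  'a': 2
  'b': 4
  'd': 1
  'e': 5
Maximum frequency: 5

5


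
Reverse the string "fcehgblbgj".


Input: fcehgblbgj
Reading characters right to left:
  Position 9: 'j'
  Position 8: 'g'
  Position 7: 'b'
  Position 6: 'l'
  Position 5: 'b'
  Position 4: 'g'
  Position 3: 'h'
  Position 2: 'e'
  Position 1: 'c'
  Position 0: 'f'
Reversed: jgblbghecf

jgblbghecf


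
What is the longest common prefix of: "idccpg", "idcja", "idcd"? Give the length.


Words: idccpg, idcja, idcd
  Position 0: all 'i' => match
  Position 1: all 'd' => match
  Position 2: all 'c' => match
  Position 3: ('c', 'j', 'd') => mismatch, stop
LCP = "idc" (length 3)

3


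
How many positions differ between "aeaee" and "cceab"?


Comparing "aeaee" and "cceab" position by position:
  Position 0: 'a' vs 'c' => DIFFER
  Position 1: 'e' vs 'c' => DIFFER
  Position 2: 'a' vs 'e' => DIFFER
  Position 3: 'e' vs 'a' => DIFFER
  Position 4: 'e' vs 'b' => DIFFER
Positions that differ: 5

5


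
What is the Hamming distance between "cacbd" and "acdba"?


Comparing "cacbd" and "acdba" position by position:
  Position 0: 'c' vs 'a' => differ
  Position 1: 'a' vs 'c' => differ
  Position 2: 'c' vs 'd' => differ
  Position 3: 'b' vs 'b' => same
  Position 4: 'd' vs 'a' => differ
Total differences (Hamming distance): 4

4


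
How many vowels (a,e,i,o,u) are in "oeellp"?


Input: oeellp
Checking each character:
  'o' at position 0: vowel (running total: 1)
  'e' at position 1: vowel (running total: 2)
  'e' at position 2: vowel (running total: 3)
  'l' at position 3: consonant
  'l' at position 4: consonant
  'p' at position 5: consonant
Total vowels: 3

3


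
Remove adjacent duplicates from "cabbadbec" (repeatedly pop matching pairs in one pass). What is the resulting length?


Input: cabbadbec
Stack-based adjacent duplicate removal:
  Read 'c': push. Stack: c
  Read 'a': push. Stack: ca
  Read 'b': push. Stack: cab
  Read 'b': matches stack top 'b' => pop. Stack: ca
  Read 'a': matches stack top 'a' => pop. Stack: c
  Read 'd': push. Stack: cd
  Read 'b': push. Stack: cdb
  Read 'e': push. Stack: cdbe
  Read 'c': push. Stack: cdbec
Final stack: "cdbec" (length 5)

5


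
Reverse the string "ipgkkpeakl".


Input: ipgkkpeakl
Reading characters right to left:
  Position 9: 'l'
  Position 8: 'k'
  Position 7: 'a'
  Position 6: 'e'
  Position 5: 'p'
  Position 4: 'k'
  Position 3: 'k'
  Position 2: 'g'
  Position 1: 'p'
  Position 0: 'i'
Reversed: lkaepkkgpi

lkaepkkgpi


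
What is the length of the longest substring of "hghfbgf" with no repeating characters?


Input: "hghfbgf"
Sliding window (track last position of each char):
  Position 0 ('h'): window [0,0] length 1 -- new best
  Position 1 ('g'): window [0,1] length 2 -- new best
  Position 2 ('h'): repeat (last at 0), move window start to 1
  Position 2 ('h'): window [1,2] length 2
  Position 3 ('f'): window [1,3] length 3 -- new best
  Position 4 ('b'): window [1,4] length 4 -- new best
  Position 5 ('g'): repeat (last at 1), move window start to 2
  Position 5 ('g'): window [2,5] length 4
  Position 6 ('f'): repeat (last at 3), move window start to 4
  Position 6 ('f'): window [4,6] length 3
Longest substring with no repeats: "ghfb" with length 4

4


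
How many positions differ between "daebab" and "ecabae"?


Comparing "daebab" and "ecabae" position by position:
  Position 0: 'd' vs 'e' => DIFFER
  Position 1: 'a' vs 'c' => DIFFER
  Position 2: 'e' vs 'a' => DIFFER
  Position 3: 'b' vs 'b' => same
  Position 4: 'a' vs 'a' => same
  Position 5: 'b' vs 'e' => DIFFER
Positions that differ: 4

4


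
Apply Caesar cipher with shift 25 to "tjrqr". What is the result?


Caesar cipher: shift "tjrqr" by 25
  't' (pos 19) + 25 = pos 18 = 's'
  'j' (pos 9) + 25 = pos 8 = 'i'
  'r' (pos 17) + 25 = pos 16 = 'q'
  'q' (pos 16) + 25 = pos 15 = 'p'
  'r' (pos 17) + 25 = pos 16 = 'q'
Result: siqpq

siqpq


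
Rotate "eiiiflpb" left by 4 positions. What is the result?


Input: "eiiiflpb", rotate left by 4
First 4 characters: "eiii"
Remaining characters: "flpb"
Concatenate remaining + first: "flpb" + "eiii" = "flpbeiii"

flpbeiii


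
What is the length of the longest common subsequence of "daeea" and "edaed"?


LCS of "daeea" and "edaed"
DP table:
           e    d    a    e    d
      0    0    0    0    0    0
  d   0    0    1    1    1    1
  a   0    0    1    2    2    2
  e   0    1    1    2    3    3
  e   0    1    1    2    3    3
  a   0    1    1    2    3    3
LCS length = dp[5][5] = 3

3


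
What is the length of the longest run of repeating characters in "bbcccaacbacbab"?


Input: "bbcccaacbacbab"
Scanning for longest run:
  Position 1 ('b'): continues run of 'b', length=2
  Position 2 ('c'): new char, reset run to 1
  Position 3 ('c'): continues run of 'c', length=2
  Position 4 ('c'): continues run of 'c', length=3
  Position 5 ('a'): new char, reset run to 1
  Position 6 ('a'): continues run of 'a', length=2
  Position 7 ('c'): new char, reset run to 1
  Position 8 ('b'): new char, reset run to 1
  Position 9 ('a'): new char, reset run to 1
  Position 10 ('c'): new char, reset run to 1
  Position 11 ('b'): new char, reset run to 1
  Position 12 ('a'): new char, reset run to 1
  Position 13 ('b'): new char, reset run to 1
Longest run: 'c' with length 3

3


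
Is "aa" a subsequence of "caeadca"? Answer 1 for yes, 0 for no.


Check if "aa" is a subsequence of "caeadca"
Greedy scan:
  Position 0 ('c'): no match needed
  Position 1 ('a'): matches sub[0] = 'a'
  Position 2 ('e'): no match needed
  Position 3 ('a'): matches sub[1] = 'a'
  Position 4 ('d'): no match needed
  Position 5 ('c'): no match needed
  Position 6 ('a'): no match needed
All 2 characters matched => is a subsequence

1


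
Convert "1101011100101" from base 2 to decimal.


Input: "1101011100101" in base 2
Positional expansion:
  Digit '1' (value 1) x 2^12 = 4096
  Digit '1' (value 1) x 2^11 = 2048
  Digit '0' (value 0) x 2^10 = 0
  Digit '1' (value 1) x 2^9 = 512
  Digit '0' (value 0) x 2^8 = 0
  Digit '1' (value 1) x 2^7 = 128
  Digit '1' (value 1) x 2^6 = 64
  Digit '1' (value 1) x 2^5 = 32
  Digit '0' (value 0) x 2^4 = 0
  Digit '0' (value 0) x 2^3 = 0
  Digit '1' (value 1) x 2^2 = 4
  Digit '0' (value 0) x 2^1 = 0
  Digit '1' (value 1) x 2^0 = 1
Sum = 6885

6885


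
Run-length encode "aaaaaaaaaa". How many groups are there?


Input: aaaaaaaaaa
Scanning for consecutive runs:
  Group 1: 'a' x 10 (positions 0-9)
Total groups: 1

1


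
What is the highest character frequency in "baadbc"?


Input: baadbc
Character counts:
  'a': 2
  'b': 2
  'c': 1
  'd': 1
Maximum frequency: 2

2


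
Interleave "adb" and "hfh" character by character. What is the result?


Interleaving "adb" and "hfh":
  Position 0: 'a' from first, 'h' from second => "ah"
  Position 1: 'd' from first, 'f' from second => "df"
  Position 2: 'b' from first, 'h' from second => "bh"
Result: ahdfbh

ahdfbh


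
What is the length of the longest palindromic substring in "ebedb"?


Input: "ebedb"
Checking substrings for palindromes:
  [0:3] "ebe" (len 3) => palindrome
Longest palindromic substring: "ebe" with length 3

3


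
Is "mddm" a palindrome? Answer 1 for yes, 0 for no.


Input: mddm
Reversed: mddm
  Compare pos 0 ('m') with pos 3 ('m'): match
  Compare pos 1 ('d') with pos 2 ('d'): match
Result: palindrome

1


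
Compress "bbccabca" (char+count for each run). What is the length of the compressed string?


Input: bbccabca
Runs:
  'b' x 2 => "b2"
  'c' x 2 => "c2"
  'a' x 1 => "a1"
  'b' x 1 => "b1"
  'c' x 1 => "c1"
  'a' x 1 => "a1"
Compressed: "b2c2a1b1c1a1"
Compressed length: 12

12


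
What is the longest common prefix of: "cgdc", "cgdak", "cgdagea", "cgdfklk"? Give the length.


Words: cgdc, cgdak, cgdagea, cgdfklk
  Position 0: all 'c' => match
  Position 1: all 'g' => match
  Position 2: all 'd' => match
  Position 3: ('c', 'a', 'a', 'f') => mismatch, stop
LCP = "cgd" (length 3)

3


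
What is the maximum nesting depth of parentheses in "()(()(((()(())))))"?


Input: "()(()(((()(())))))"
Tracking depth:
  Position 0 '(': depth becomes 1
  Position 1 ')': depth becomes 0
  Position 2 '(': depth becomes 1
  Position 3 '(': depth becomes 2
  Position 4 ')': depth becomes 1
  Position 5 '(': depth becomes 2
  Position 6 '(': depth becomes 3
  Position 7 '(': depth becomes 4
  Position 8 '(': depth becomes 5
  Position 9 ')': depth becomes 4
  Position 10 '(': depth becomes 5
  Position 11 '(': depth becomes 6
  Position 12 ')': depth becomes 5
  Position 13 ')': depth becomes 4
  Position 14 ')': depth becomes 3
  Position 15 ')': depth becomes 2
  Position 16 ')': depth becomes 1
  Position 17 ')': depth becomes 0
Maximum depth reached: 6

6


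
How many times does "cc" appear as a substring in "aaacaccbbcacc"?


Searching for "cc" in "aaacaccbbcacc"
Scanning each position:
  Position 0: "aa" => no
  Position 1: "aa" => no
  Position 2: "ac" => no
  Position 3: "ca" => no
  Position 4: "ac" => no
  Position 5: "cc" => MATCH
  Position 6: "cb" => no
  Position 7: "bb" => no
  Position 8: "bc" => no
  Position 9: "ca" => no
  Position 10: "ac" => no
  Position 11: "cc" => MATCH
Total occurrences: 2

2


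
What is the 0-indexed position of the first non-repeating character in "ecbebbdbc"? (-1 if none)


Input: ecbebbdbc
Character frequencies:
  'b': 4
  'c': 2
  'd': 1
  'e': 2
Scanning left to right for freq == 1:
  Position 0 ('e'): freq=2, skip
  Position 1 ('c'): freq=2, skip
  Position 2 ('b'): freq=4, skip
  Position 3 ('e'): freq=2, skip
  Position 4 ('b'): freq=4, skip
  Position 5 ('b'): freq=4, skip
  Position 6 ('d'): unique! => answer = 6

6


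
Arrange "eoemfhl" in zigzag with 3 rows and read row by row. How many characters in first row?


Zigzag "eoemfhl" into 3 rows:
Placing characters:
  'e' => row 0
  'o' => row 1
  'e' => row 2
  'm' => row 1
  'f' => row 0
  'h' => row 1
  'l' => row 2
Rows:
  Row 0: "ef"
  Row 1: "omh"
  Row 2: "el"
First row length: 2

2


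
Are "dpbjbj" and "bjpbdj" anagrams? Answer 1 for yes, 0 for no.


Strings: "dpbjbj", "bjpbdj"
Sorted first:  bbdjjp
Sorted second: bbdjjp
Sorted forms match => anagrams

1


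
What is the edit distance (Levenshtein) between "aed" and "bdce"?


Computing edit distance: "aed" -> "bdce"
DP table:
           b    d    c    e
      0    1    2    3    4
  a   1    1    2    3    4
  e   2    2    2    3    3
  d   3    3    2    3    4
Edit distance = dp[3][4] = 4

4


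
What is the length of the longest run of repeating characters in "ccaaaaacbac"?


Input: "ccaaaaacbac"
Scanning for longest run:
  Position 1 ('c'): continues run of 'c', length=2
  Position 2 ('a'): new char, reset run to 1
  Position 3 ('a'): continues run of 'a', length=2
  Position 4 ('a'): continues run of 'a', length=3
  Position 5 ('a'): continues run of 'a', length=4
  Position 6 ('a'): continues run of 'a', length=5
  Position 7 ('c'): new char, reset run to 1
  Position 8 ('b'): new char, reset run to 1
  Position 9 ('a'): new char, reset run to 1
  Position 10 ('c'): new char, reset run to 1
Longest run: 'a' with length 5

5


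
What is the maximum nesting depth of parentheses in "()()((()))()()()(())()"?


Input: "()()((()))()()()(())()"
Tracking depth:
  Position 0 '(': depth becomes 1
  Position 1 ')': depth becomes 0
  Position 2 '(': depth becomes 1
  Position 3 ')': depth becomes 0
  Position 4 '(': depth becomes 1
  Position 5 '(': depth becomes 2
  Position 6 '(': depth becomes 3
  Position 7 ')': depth becomes 2
  Position 8 ')': depth becomes 1
  Position 9 ')': depth becomes 0
  Position 10 '(': depth becomes 1
  Position 11 ')': depth becomes 0
  Position 12 '(': depth becomes 1
  Position 13 ')': depth becomes 0
  Position 14 '(': depth becomes 1
  Position 15 ')': depth becomes 0
  Position 16 '(': depth becomes 1
  Position 17 '(': depth becomes 2
  Position 18 ')': depth becomes 1
  Position 19 ')': depth becomes 0
  Position 20 '(': depth becomes 1
  Position 21 ')': depth becomes 0
Maximum depth reached: 3

3


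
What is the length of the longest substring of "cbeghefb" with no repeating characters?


Input: "cbeghefb"
Sliding window (track last position of each char):
  Position 0 ('c'): window [0,0] length 1 -- new best
  Position 1 ('b'): window [0,1] length 2 -- new best
  Position 2 ('e'): window [0,2] length 3 -- new best
  Position 3 ('g'): window [0,3] length 4 -- new best
  Position 4 ('h'): window [0,4] length 5 -- new best
  Position 5 ('e'): repeat (last at 2), move window start to 3
  Position 5 ('e'): window [3,5] length 3
  Position 6 ('f'): window [3,6] length 4
  Position 7 ('b'): window [3,7] length 5
Longest substring with no repeats: "cbegh" with length 5

5


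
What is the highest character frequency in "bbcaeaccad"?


Input: bbcaeaccad
Character counts:
  'a': 3
  'b': 2
  'c': 3
  'd': 1
  'e': 1
Maximum frequency: 3

3


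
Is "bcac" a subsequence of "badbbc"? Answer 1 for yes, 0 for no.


Check if "bcac" is a subsequence of "badbbc"
Greedy scan:
  Position 0 ('b'): matches sub[0] = 'b'
  Position 1 ('a'): no match needed
  Position 2 ('d'): no match needed
  Position 3 ('b'): no match needed
  Position 4 ('b'): no match needed
  Position 5 ('c'): matches sub[1] = 'c'
Only matched 2/4 characters => not a subsequence

0


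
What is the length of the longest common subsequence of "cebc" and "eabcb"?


LCS of "cebc" and "eabcb"
DP table:
           e    a    b    c    b
      0    0    0    0    0    0
  c   0    0    0    0    1    1
  e   0    1    1    1    1    1
  b   0    1    1    2    2    2
  c   0    1    1    2    3    3
LCS length = dp[4][5] = 3

3


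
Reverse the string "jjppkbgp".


Input: jjppkbgp
Reading characters right to left:
  Position 7: 'p'
  Position 6: 'g'
  Position 5: 'b'
  Position 4: 'k'
  Position 3: 'p'
  Position 2: 'p'
  Position 1: 'j'
  Position 0: 'j'
Reversed: pgbkppjj

pgbkppjj


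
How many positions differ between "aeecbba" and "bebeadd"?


Comparing "aeecbba" and "bebeadd" position by position:
  Position 0: 'a' vs 'b' => DIFFER
  Position 1: 'e' vs 'e' => same
  Position 2: 'e' vs 'b' => DIFFER
  Position 3: 'c' vs 'e' => DIFFER
  Position 4: 'b' vs 'a' => DIFFER
  Position 5: 'b' vs 'd' => DIFFER
  Position 6: 'a' vs 'd' => DIFFER
Positions that differ: 6

6


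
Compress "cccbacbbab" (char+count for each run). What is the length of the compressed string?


Input: cccbacbbab
Runs:
  'c' x 3 => "c3"
  'b' x 1 => "b1"
  'a' x 1 => "a1"
  'c' x 1 => "c1"
  'b' x 2 => "b2"
  'a' x 1 => "a1"
  'b' x 1 => "b1"
Compressed: "c3b1a1c1b2a1b1"
Compressed length: 14

14


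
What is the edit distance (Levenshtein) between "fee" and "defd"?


Computing edit distance: "fee" -> "defd"
DP table:
           d    e    f    d
      0    1    2    3    4
  f   1    1    2    2    3
  e   2    2    1    2    3
  e   3    3    2    2    3
Edit distance = dp[3][4] = 3

3


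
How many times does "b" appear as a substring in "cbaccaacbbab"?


Searching for "b" in "cbaccaacbbab"
Scanning each position:
  Position 0: "c" => no
  Position 1: "b" => MATCH
  Position 2: "a" => no
  Position 3: "c" => no
  Position 4: "c" => no
  Position 5: "a" => no
  Position 6: "a" => no
  Position 7: "c" => no
  Position 8: "b" => MATCH
  Position 9: "b" => MATCH
  Position 10: "a" => no
  Position 11: "b" => MATCH
Total occurrences: 4

4


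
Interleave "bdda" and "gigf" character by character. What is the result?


Interleaving "bdda" and "gigf":
  Position 0: 'b' from first, 'g' from second => "bg"
  Position 1: 'd' from first, 'i' from second => "di"
  Position 2: 'd' from first, 'g' from second => "dg"
  Position 3: 'a' from first, 'f' from second => "af"
Result: bgdidgaf

bgdidgaf


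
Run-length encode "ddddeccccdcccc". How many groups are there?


Input: ddddeccccdcccc
Scanning for consecutive runs:
  Group 1: 'd' x 4 (positions 0-3)
  Group 2: 'e' x 1 (positions 4-4)
  Group 3: 'c' x 4 (positions 5-8)
  Group 4: 'd' x 1 (positions 9-9)
  Group 5: 'c' x 4 (positions 10-13)
Total groups: 5

5


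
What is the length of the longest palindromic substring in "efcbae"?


Input: "efcbae"
Checking substrings for palindromes:
  No multi-char palindromic substrings found
Longest palindromic substring: "e" with length 1

1


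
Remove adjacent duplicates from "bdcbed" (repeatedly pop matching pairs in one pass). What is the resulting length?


Input: bdcbed
Stack-based adjacent duplicate removal:
  Read 'b': push. Stack: b
  Read 'd': push. Stack: bd
  Read 'c': push. Stack: bdc
  Read 'b': push. Stack: bdcb
  Read 'e': push. Stack: bdcbe
  Read 'd': push. Stack: bdcbed
Final stack: "bdcbed" (length 6)

6


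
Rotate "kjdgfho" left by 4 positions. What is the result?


Input: "kjdgfho", rotate left by 4
First 4 characters: "kjdg"
Remaining characters: "fho"
Concatenate remaining + first: "fho" + "kjdg" = "fhokjdg"

fhokjdg


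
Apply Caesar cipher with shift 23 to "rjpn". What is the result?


Caesar cipher: shift "rjpn" by 23
  'r' (pos 17) + 23 = pos 14 = 'o'
  'j' (pos 9) + 23 = pos 6 = 'g'
  'p' (pos 15) + 23 = pos 12 = 'm'
  'n' (pos 13) + 23 = pos 10 = 'k'
Result: ogmk

ogmk


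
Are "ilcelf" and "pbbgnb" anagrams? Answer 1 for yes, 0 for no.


Strings: "ilcelf", "pbbgnb"
Sorted first:  cefill
Sorted second: bbbgnp
Differ at position 0: 'c' vs 'b' => not anagrams

0


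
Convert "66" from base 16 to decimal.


Input: "66" in base 16
Positional expansion:
  Digit '6' (value 6) x 16^1 = 96
  Digit '6' (value 6) x 16^0 = 6
Sum = 102

102


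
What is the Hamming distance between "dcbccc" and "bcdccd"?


Comparing "dcbccc" and "bcdccd" position by position:
  Position 0: 'd' vs 'b' => differ
  Position 1: 'c' vs 'c' => same
  Position 2: 'b' vs 'd' => differ
  Position 3: 'c' vs 'c' => same
  Position 4: 'c' vs 'c' => same
  Position 5: 'c' vs 'd' => differ
Total differences (Hamming distance): 3

3


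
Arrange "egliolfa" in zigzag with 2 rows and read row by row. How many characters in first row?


Zigzag "egliolfa" into 2 rows:
Placing characters:
  'e' => row 0
  'g' => row 1
  'l' => row 0
  'i' => row 1
  'o' => row 0
  'l' => row 1
  'f' => row 0
  'a' => row 1
Rows:
  Row 0: "elof"
  Row 1: "gila"
First row length: 4

4


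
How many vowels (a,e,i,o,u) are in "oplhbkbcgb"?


Input: oplhbkbcgb
Checking each character:
  'o' at position 0: vowel (running total: 1)
  'p' at position 1: consonant
  'l' at position 2: consonant
  'h' at position 3: consonant
  'b' at position 4: consonant
  'k' at position 5: consonant
  'b' at position 6: consonant
  'c' at position 7: consonant
  'g' at position 8: consonant
  'b' at position 9: consonant
Total vowels: 1

1


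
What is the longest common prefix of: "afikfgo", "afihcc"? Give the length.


Words: afikfgo, afihcc
  Position 0: all 'a' => match
  Position 1: all 'f' => match
  Position 2: all 'i' => match
  Position 3: ('k', 'h') => mismatch, stop
LCP = "afi" (length 3)

3


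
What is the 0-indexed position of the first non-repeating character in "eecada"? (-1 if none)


Input: eecada
Character frequencies:
  'a': 2
  'c': 1
  'd': 1
  'e': 2
Scanning left to right for freq == 1:
  Position 0 ('e'): freq=2, skip
  Position 1 ('e'): freq=2, skip
  Position 2 ('c'): unique! => answer = 2

2


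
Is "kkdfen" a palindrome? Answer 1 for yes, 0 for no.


Input: kkdfen
Reversed: nefdkk
  Compare pos 0 ('k') with pos 5 ('n'): MISMATCH
  Compare pos 1 ('k') with pos 4 ('e'): MISMATCH
  Compare pos 2 ('d') with pos 3 ('f'): MISMATCH
Result: not a palindrome

0


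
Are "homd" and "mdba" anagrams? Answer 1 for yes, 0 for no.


Strings: "homd", "mdba"
Sorted first:  dhmo
Sorted second: abdm
Differ at position 0: 'd' vs 'a' => not anagrams

0


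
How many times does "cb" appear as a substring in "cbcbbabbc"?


Searching for "cb" in "cbcbbabbc"
Scanning each position:
  Position 0: "cb" => MATCH
  Position 1: "bc" => no
  Position 2: "cb" => MATCH
  Position 3: "bb" => no
  Position 4: "ba" => no
  Position 5: "ab" => no
  Position 6: "bb" => no
  Position 7: "bc" => no
Total occurrences: 2

2


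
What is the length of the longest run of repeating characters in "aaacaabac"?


Input: "aaacaabac"
Scanning for longest run:
  Position 1 ('a'): continues run of 'a', length=2
  Position 2 ('a'): continues run of 'a', length=3
  Position 3 ('c'): new char, reset run to 1
  Position 4 ('a'): new char, reset run to 1
  Position 5 ('a'): continues run of 'a', length=2
  Position 6 ('b'): new char, reset run to 1
  Position 7 ('a'): new char, reset run to 1
  Position 8 ('c'): new char, reset run to 1
Longest run: 'a' with length 3

3


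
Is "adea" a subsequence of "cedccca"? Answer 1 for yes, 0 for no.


Check if "adea" is a subsequence of "cedccca"
Greedy scan:
  Position 0 ('c'): no match needed
  Position 1 ('e'): no match needed
  Position 2 ('d'): no match needed
  Position 3 ('c'): no match needed
  Position 4 ('c'): no match needed
  Position 5 ('c'): no match needed
  Position 6 ('a'): matches sub[0] = 'a'
Only matched 1/4 characters => not a subsequence

0


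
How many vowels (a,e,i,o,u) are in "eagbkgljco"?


Input: eagbkgljco
Checking each character:
  'e' at position 0: vowel (running total: 1)
  'a' at position 1: vowel (running total: 2)
  'g' at position 2: consonant
  'b' at position 3: consonant
  'k' at position 4: consonant
  'g' at position 5: consonant
  'l' at position 6: consonant
  'j' at position 7: consonant
  'c' at position 8: consonant
  'o' at position 9: vowel (running total: 3)
Total vowels: 3

3


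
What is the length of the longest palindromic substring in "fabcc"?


Input: "fabcc"
Checking substrings for palindromes:
  [3:5] "cc" (len 2) => palindrome
Longest palindromic substring: "cc" with length 2

2


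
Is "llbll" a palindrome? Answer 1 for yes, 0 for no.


Input: llbll
Reversed: llbll
  Compare pos 0 ('l') with pos 4 ('l'): match
  Compare pos 1 ('l') with pos 3 ('l'): match
Result: palindrome

1


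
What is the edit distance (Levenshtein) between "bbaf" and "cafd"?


Computing edit distance: "bbaf" -> "cafd"
DP table:
           c    a    f    d
      0    1    2    3    4
  b   1    1    2    3    4
  b   2    2    2    3    4
  a   3    3    2    3    4
  f   4    4    3    2    3
Edit distance = dp[4][4] = 3

3


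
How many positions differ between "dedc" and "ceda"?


Comparing "dedc" and "ceda" position by position:
  Position 0: 'd' vs 'c' => DIFFER
  Position 1: 'e' vs 'e' => same
  Position 2: 'd' vs 'd' => same
  Position 3: 'c' vs 'a' => DIFFER
Positions that differ: 2

2


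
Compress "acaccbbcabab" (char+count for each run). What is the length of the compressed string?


Input: acaccbbcabab
Runs:
  'a' x 1 => "a1"
  'c' x 1 => "c1"
  'a' x 1 => "a1"
  'c' x 2 => "c2"
  'b' x 2 => "b2"
  'c' x 1 => "c1"
  'a' x 1 => "a1"
  'b' x 1 => "b1"
  'a' x 1 => "a1"
  'b' x 1 => "b1"
Compressed: "a1c1a1c2b2c1a1b1a1b1"
Compressed length: 20

20


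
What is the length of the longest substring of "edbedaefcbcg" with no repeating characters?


Input: "edbedaefcbcg"
Sliding window (track last position of each char):
  Position 0 ('e'): window [0,0] length 1 -- new best
  Position 1 ('d'): window [0,1] length 2 -- new best
  Position 2 ('b'): window [0,2] length 3 -- new best
  Position 3 ('e'): repeat (last at 0), move window start to 1
  Position 3 ('e'): window [1,3] length 3
  Position 4 ('d'): repeat (last at 1), move window start to 2
  Position 4 ('d'): window [2,4] length 3
  Position 5 ('a'): window [2,5] length 4 -- new best
  Position 6 ('e'): repeat (last at 3), move window start to 4
  Position 6 ('e'): window [4,6] length 3
  Position 7 ('f'): window [4,7] length 4
  Position 8 ('c'): window [4,8] length 5 -- new best
  Position 9 ('b'): window [4,9] length 6 -- new best
  Position 10 ('c'): repeat (last at 8), move window start to 9
  Position 10 ('c'): window [9,10] length 2
  Position 11 ('g'): window [9,11] length 3
Longest substring with no repeats: "daefcb" with length 6

6


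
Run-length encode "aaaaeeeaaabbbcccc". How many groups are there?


Input: aaaaeeeaaabbbcccc
Scanning for consecutive runs:
  Group 1: 'a' x 4 (positions 0-3)
  Group 2: 'e' x 3 (positions 4-6)
  Group 3: 'a' x 3 (positions 7-9)
  Group 4: 'b' x 3 (positions 10-12)
  Group 5: 'c' x 4 (positions 13-16)
Total groups: 5

5


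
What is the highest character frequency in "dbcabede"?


Input: dbcabede
Character counts:
  'a': 1
  'b': 2
  'c': 1
  'd': 2
  'e': 2
Maximum frequency: 2

2


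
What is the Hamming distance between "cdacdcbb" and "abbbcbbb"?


Comparing "cdacdcbb" and "abbbcbbb" position by position:
  Position 0: 'c' vs 'a' => differ
  Position 1: 'd' vs 'b' => differ
  Position 2: 'a' vs 'b' => differ
  Position 3: 'c' vs 'b' => differ
  Position 4: 'd' vs 'c' => differ
  Position 5: 'c' vs 'b' => differ
  Position 6: 'b' vs 'b' => same
  Position 7: 'b' vs 'b' => same
Total differences (Hamming distance): 6

6


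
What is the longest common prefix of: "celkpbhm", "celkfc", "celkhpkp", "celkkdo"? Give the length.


Words: celkpbhm, celkfc, celkhpkp, celkkdo
  Position 0: all 'c' => match
  Position 1: all 'e' => match
  Position 2: all 'l' => match
  Position 3: all 'k' => match
  Position 4: ('p', 'f', 'h', 'k') => mismatch, stop
LCP = "celk" (length 4)

4


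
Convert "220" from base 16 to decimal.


Input: "220" in base 16
Positional expansion:
  Digit '2' (value 2) x 16^2 = 512
  Digit '2' (value 2) x 16^1 = 32
  Digit '0' (value 0) x 16^0 = 0
Sum = 544

544


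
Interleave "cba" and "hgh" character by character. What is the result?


Interleaving "cba" and "hgh":
  Position 0: 'c' from first, 'h' from second => "ch"
  Position 1: 'b' from first, 'g' from second => "bg"
  Position 2: 'a' from first, 'h' from second => "ah"
Result: chbgah

chbgah


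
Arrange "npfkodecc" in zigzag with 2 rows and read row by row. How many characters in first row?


Zigzag "npfkodecc" into 2 rows:
Placing characters:
  'n' => row 0
  'p' => row 1
  'f' => row 0
  'k' => row 1
  'o' => row 0
  'd' => row 1
  'e' => row 0
  'c' => row 1
  'c' => row 0
Rows:
  Row 0: "nfoec"
  Row 1: "pkdc"
First row length: 5

5


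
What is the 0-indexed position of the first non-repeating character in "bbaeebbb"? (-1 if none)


Input: bbaeebbb
Character frequencies:
  'a': 1
  'b': 5
  'e': 2
Scanning left to right for freq == 1:
  Position 0 ('b'): freq=5, skip
  Position 1 ('b'): freq=5, skip
  Position 2 ('a'): unique! => answer = 2

2


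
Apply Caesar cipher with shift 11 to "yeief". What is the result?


Caesar cipher: shift "yeief" by 11
  'y' (pos 24) + 11 = pos 9 = 'j'
  'e' (pos 4) + 11 = pos 15 = 'p'
  'i' (pos 8) + 11 = pos 19 = 't'
  'e' (pos 4) + 11 = pos 15 = 'p'
  'f' (pos 5) + 11 = pos 16 = 'q'
Result: jptpq

jptpq


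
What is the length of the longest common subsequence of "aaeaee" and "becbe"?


LCS of "aaeaee" and "becbe"
DP table:
           b    e    c    b    e
      0    0    0    0    0    0
  a   0    0    0    0    0    0
  a   0    0    0    0    0    0
  e   0    0    1    1    1    1
  a   0    0    1    1    1    1
  e   0    0    1    1    1    2
  e   0    0    1    1    1    2
LCS length = dp[6][5] = 2

2


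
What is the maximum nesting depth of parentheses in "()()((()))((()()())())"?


Input: "()()((()))((()()())())"
Tracking depth:
  Position 0 '(': depth becomes 1
  Position 1 ')': depth becomes 0
  Position 2 '(': depth becomes 1
  Position 3 ')': depth becomes 0
  Position 4 '(': depth becomes 1
  Position 5 '(': depth becomes 2
  Position 6 '(': depth becomes 3
  Position 7 ')': depth becomes 2
  Position 8 ')': depth becomes 1
  Position 9 ')': depth becomes 0
  Position 10 '(': depth becomes 1
  Position 11 '(': depth becomes 2
  Position 12 '(': depth becomes 3
  Position 13 ')': depth becomes 2
  Position 14 '(': depth becomes 3
  Position 15 ')': depth becomes 2
  Position 16 '(': depth becomes 3
  Position 17 ')': depth becomes 2
  Position 18 ')': depth becomes 1
  Position 19 '(': depth becomes 2
  Position 20 ')': depth becomes 1
  Position 21 ')': depth becomes 0
Maximum depth reached: 3

3


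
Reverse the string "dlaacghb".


Input: dlaacghb
Reading characters right to left:
  Position 7: 'b'
  Position 6: 'h'
  Position 5: 'g'
  Position 4: 'c'
  Position 3: 'a'
  Position 2: 'a'
  Position 1: 'l'
  Position 0: 'd'
Reversed: bhgcaald

bhgcaald


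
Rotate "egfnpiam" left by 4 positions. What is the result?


Input: "egfnpiam", rotate left by 4
First 4 characters: "egfn"
Remaining characters: "piam"
Concatenate remaining + first: "piam" + "egfn" = "piamegfn"

piamegfn
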